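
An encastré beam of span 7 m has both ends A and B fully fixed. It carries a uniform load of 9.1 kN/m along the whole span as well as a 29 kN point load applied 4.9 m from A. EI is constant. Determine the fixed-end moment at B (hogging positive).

M_B = 67 kN·m

Take the two fixed-end moments M_A, M_B as redundants; the released structure is the simple span AB.
End rotations of the released simple span under the applied load (×1/EI):
  at A: UDL 9.1: wL³/(24EI) = 130.1/EI
  at B: UDL 9.1: wL³/(24EI) = 130.1/EI
  at A: point load 29 at a = 4.9: Pab(L + b)/(6LEI) = 64.66/EI
  at B: point load 29 at a = 4.9: Pab(L + a)/(6LEI) = 84.55/EI
  θ_A0 = 194.7/EI,  θ_B0 = 214.6/EI
Flexibility coefficients: a unit moment at one end gives L/(3EI) there and L/(6EI) at the far end, so f₁₁ = f₂₂ = 2.333/EI and f₁₂ = f₂₁ = 1.167/EI.
Compatibility — zero rotation at each built-in end:
  2.333 M_A + 1.167 M_B = 194.7
  1.167 M_A + 2.333 M_B = 214.6
Solving the pair gives M_A = 49.95 kN·m and M_B = 67 kN·m (hogging).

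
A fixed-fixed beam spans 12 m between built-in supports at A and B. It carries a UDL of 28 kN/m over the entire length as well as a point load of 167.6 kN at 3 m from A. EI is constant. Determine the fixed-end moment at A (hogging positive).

M_A = 618.8 kN·m

Take the two fixed-end moments M_A, M_B as redundants; the released structure is the simple span AB.
End rotations of the released simple span under the applied load (×1/EI):
  at A: UDL 28: wL³/(24EI) = 2016/EI
  at B: UDL 28: wL³/(24EI) = 2016/EI
  at A: point load 167.6 at a = 3: Pab(L + b)/(6LEI) = 1320/EI
  at B: point load 167.6 at a = 3: Pab(L + a)/(6LEI) = 942.8/EI
  θ_A0 = 3336/EI,  θ_B0 = 2959/EI
Flexibility coefficients: a unit moment at one end gives L/(3EI) there and L/(6EI) at the far end, so f₁₁ = f₂₂ = 4/EI and f₁₂ = f₂₁ = 2/EI.
Compatibility — zero rotation at each built-in end:
  4 M_A + 2 M_B = 3336
  2 M_A + 4 M_B = 2959
Solving the pair gives M_A = 618.8 kN·m and M_B = 430.3 kN·m (hogging).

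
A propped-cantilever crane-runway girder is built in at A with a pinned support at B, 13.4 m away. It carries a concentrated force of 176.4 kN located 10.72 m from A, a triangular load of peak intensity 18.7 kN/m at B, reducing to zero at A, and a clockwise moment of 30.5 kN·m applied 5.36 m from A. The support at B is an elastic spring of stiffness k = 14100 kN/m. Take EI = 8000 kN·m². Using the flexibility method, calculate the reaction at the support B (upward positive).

Choose R_B as the redundant. The primary structure is the cantilever fixed at A.
Downward deflection at the released point B due to the loads:
  point load 176.4 at a = 10.72: Pa²(3L − a)/(6EI) = 99601/EI
  triangular load, peak 18.7 at the free end: 11w₀L⁴/(120EI) = 55268/EI
  clockwise couple 30.5 at a = 5.36: M₀a(2L − a)/(2EI) = 1753/EI
  δ_0 = 156621/EI
Flexibility coefficient — unit upward force at B: δ_{BB} = L³/(3EI) = 802/EI.
With EI = 8000 kN·m²: δ_0 = 19.578 m and δ_{BB} = 0.10025 m/kN.
Compatibility — the spring shortens by R_B/k under the reaction it provides: δ_0 − R_B·δ_{BB} = R_B/k. With 1/k = 0.000071 m/kN, R_B = δ_0 / (δ_{BB} + 1/k) = 19.578 / (0.10025 + 0.000071) = 195.1 kN.

R_B = 195.1 kN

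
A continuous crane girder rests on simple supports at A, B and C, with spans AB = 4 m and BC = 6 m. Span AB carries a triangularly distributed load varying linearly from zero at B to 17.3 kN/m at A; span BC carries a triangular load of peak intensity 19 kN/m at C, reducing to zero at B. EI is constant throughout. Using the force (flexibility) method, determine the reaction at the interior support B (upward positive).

Release continuity at B by inserting a hinge; the redundant is the internal moment M_B. The primary structure is two simply-supported spans AB and BC.
Rotations at B on the released spans (each span's end-slope, ×1/EI):
  span AB: triangular load, peak 17.3: 7w₀L³/(360EI) = 21.53/EI
  span BC: triangular load, peak 19: 7w₀L³/(360EI) = 79.8/EI
  relative rotation θ_0 = (21.53 + 79.8)/EI = 101.3/EI
A unit hogging moment at B produces rotation L₁/(3EI) + L₂/(3EI) = 3.333/EI.
Slope continuity at B: θ_0 = M_B·3.333/EI, so M_B = 101.3/3.333 = 30.4 kN·m (hogging).
Span AB, ΣM about A with M_B applied at B: R_B^{AB}·4 = 46.13 + 30.4, so R_B^{AB} = 19.13 kN and R_A = 34.6 − 19.13 = 15.47 kN.
Span BC, ΣM about C: R_B^{BC}·6 = 114 + 30.4, so R_B^{BC} = 24.07 kN and R_C = 57 − 24.07 = 32.93 kN.
R_B = 19.13 + 24.07 = 43.2 kN.

R_B = 43.2 kN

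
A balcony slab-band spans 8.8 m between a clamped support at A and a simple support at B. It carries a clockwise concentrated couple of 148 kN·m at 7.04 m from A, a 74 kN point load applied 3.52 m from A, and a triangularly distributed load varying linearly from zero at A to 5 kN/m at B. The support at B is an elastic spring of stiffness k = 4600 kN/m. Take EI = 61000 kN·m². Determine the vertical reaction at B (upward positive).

Take the reaction at B as the redundant and release it; the primary structure is a cantilever fixed at A.
Primary-structure tip deflection at B by superposition:
  clockwise couple 148 at a = 7.04: M₀a(2L − a)/(2EI) = 5501/EI
  point load 74 at a = 3.52: Pa²(3L − a)/(6EI) = 3496/EI
  triangular load, peak 5 at the free end: 11w₀L⁴/(120EI) = 2749/EI
  δ_0 = 11746/EI
Flexibility coefficient — unit upward force at B: δ_{BB} = L³/(3EI) = 227.2/EI.
With EI = 61000 kN·m²: δ_0 = 0.19256 m and δ_{BB} = 0.003724 m/kN.
Compatibility — the spring shortens by R_B/k under the reaction it provides: δ_0 − R_B·δ_{BB} = R_B/k. With 1/k = 0.000217 m/kN, R_B = δ_0 / (δ_{BB} + 1/k) = 0.19256 / (0.003724 + 0.000217) = 48.86 kN.

R_B = 48.86 kN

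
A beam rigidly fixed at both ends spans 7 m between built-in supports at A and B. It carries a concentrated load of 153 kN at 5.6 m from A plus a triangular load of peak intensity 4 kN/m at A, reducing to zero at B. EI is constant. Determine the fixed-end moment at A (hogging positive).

Take the two fixed-end moments M_A, M_B as redundants; the released structure is the simple span AB.
End rotations of the released simple span under the applied load (×1/EI):
  at A: point load 153 at a = 5.6: Pab(L + b)/(6LEI) = 239.9/EI
  at B: point load 153 at a = 5.6: Pab(L + a)/(6LEI) = 359.9/EI
  at A: triangular load, peak 4: w₀L³/(45EI) = 30.49/EI
  at B: triangular load, peak 4: 7w₀L³/(360EI) = 26.68/EI
  θ_A0 = 270.4/EI,  θ_B0 = 386.5/EI
Flexibility coefficients: a unit moment at one end gives L/(3EI) there and L/(6EI) at the far end, so f₁₁ = f₂₂ = 2.333/EI and f₁₂ = f₂₁ = 1.167/EI.
Compatibility — zero rotation at each built-in end:
  2.333 M_A + 1.167 M_B = 270.4
  1.167 M_A + 2.333 M_B = 386.5
Solving the pair gives M_A = 44.07 kN·m and M_B = 143.6 kN·m (hogging).

M_A = 44.07 kN·m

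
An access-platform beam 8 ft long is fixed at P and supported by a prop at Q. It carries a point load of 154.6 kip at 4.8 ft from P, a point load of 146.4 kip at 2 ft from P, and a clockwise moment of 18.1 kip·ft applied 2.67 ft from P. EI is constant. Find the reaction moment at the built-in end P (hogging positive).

M_P = 402.9 kip·ft

Take the reaction at Q as the redundant and release it; the primary structure is a cantilever fixed at P.
Downward deflection at the released point Q due to the loads:
  point load 154.6 at a = 4.8: Pa²(3L − a)/(6EI) = 11398/EI
  point load 146.4 at a = 2: Pa²(3L − a)/(6EI) = 2147/EI
  clockwise couple 18.1 at a = 2.67: M₀a(2L − a)/(2EI) = 322.1/EI
  δ_0 = 13868/EI
Flexibility coefficient — unit upward force at Q: δ_{QQ} = L³/(3EI) = 170.7/EI.
Compatibility at Q: δ_0 − R_Q·δ_{QQ} = 0, so R_Q = 13868/170.7 = 81.26 kip.
Moment equilibrium about P: M_P = Σ(load moments about P) − R_Q·L = 1053 − 81.26×8 = 402.9 kip·ft.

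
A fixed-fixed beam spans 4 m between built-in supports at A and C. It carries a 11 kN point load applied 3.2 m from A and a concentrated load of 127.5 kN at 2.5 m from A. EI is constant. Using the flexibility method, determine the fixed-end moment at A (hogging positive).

M_A = 46.23 kN·m

Take the two fixed-end moments M_A, M_C as redundants; the released structure is the simple span AC.
Simple-span end rotations at A and C under the given loads:
  at A: point load 11 at a = 3.2: Pab(L + b)/(6LEI) = 5.632/EI
  at C: point load 11 at a = 3.2: Pab(L + a)/(6LEI) = 8.448/EI
  at A: point load 127.5 at a = 2.5: Pab(L + b)/(6LEI) = 109.6/EI
  at C: point load 127.5 at a = 2.5: Pab(L + a)/(6LEI) = 129.5/EI
  θ_A0 = 115.2/EI,  θ_C0 = 137.9/EI
Flexibility coefficients: a unit moment at one end gives L/(3EI) there and L/(6EI) at the far end, so f₁₁ = f₂₂ = 1.333/EI and f₁₂ = f₂₁ = 0.6667/EI.
Compatibility — zero rotation at each built-in end:
  1.333 M_A + 0.6667 M_C = 115.2
  0.6667 M_A + 1.333 M_C = 137.9
Solving the pair gives M_A = 46.23 kN·m and M_C = 80.34 kN·m (hogging).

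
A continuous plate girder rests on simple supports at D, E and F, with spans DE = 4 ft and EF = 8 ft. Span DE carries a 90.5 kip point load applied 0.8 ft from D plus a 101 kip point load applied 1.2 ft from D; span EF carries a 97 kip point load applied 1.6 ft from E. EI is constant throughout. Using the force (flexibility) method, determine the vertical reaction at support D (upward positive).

R_D = 117 kip

Take M_E as the redundant. Released structure: two simple spans DE and EF with a hinge at E.
Rotations at E on the released spans (each span's end-slope, ×1/EI):
  span DE: point load 90.5 at a = 0.8: Pab(L + a)/(6LEI) = 46.34/EI
  span DE: point load 101 at a = 1.2: Pab(L + a)/(6LEI) = 73.53/EI
  span EF: point load 97 at a = 1.6: Pab(L + b)/(6LEI) = 298/EI
  relative rotation θ_0 = (119.9 + 298)/EI = 417.8/EI
A unit hogging moment at E produces rotation L₁/(3EI) + L₂/(3EI) = 4/EI.
Compatibility: M_E·(L₁+L₂)/(3EI) = θ_0, giving M_E = 104.5 kip·ft (hogging).
Span DE, ΣM about D with M_E applied at E: R_E^{DE}·4 = 193.6 + 104.5, so R_E^{DE} = 74.52 kip and R_D = 191.5 − 74.52 = 117 kip.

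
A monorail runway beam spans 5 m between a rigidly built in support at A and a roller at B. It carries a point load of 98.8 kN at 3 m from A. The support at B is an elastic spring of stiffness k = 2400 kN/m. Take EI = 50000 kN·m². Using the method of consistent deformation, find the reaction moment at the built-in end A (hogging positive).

Choose R_B as the redundant. The primary structure is the cantilever fixed at A.
Downward deflection at the released point B due to the loads:
  point load 98.8 at a = 3: Pa²(3L − a)/(6EI) = 1778/EI
Flexibility coefficient — unit upward force at B: δ_{BB} = L³/(3EI) = 41.67/EI.
With EI = 50000 kN·m²: δ_0 = 0.035568 m and δ_{BB} = 0.000833 m/kN.
Compatibility — the spring shortens by R_B/k under the reaction it provides: δ_0 − R_B·δ_{BB} = R_B/k. With 1/k = 0.000417 m/kN, R_B = δ_0 / (δ_{BB} + 1/k) = 0.035568 / (0.000833 + 0.000417) = 28.45 kN.
Moment equilibrium about A: M_A = Σ(load moments about A) − R_B·L = 296.4 − 28.45×5 = 154.1 kN·m.

M_A = 154.1 kN·m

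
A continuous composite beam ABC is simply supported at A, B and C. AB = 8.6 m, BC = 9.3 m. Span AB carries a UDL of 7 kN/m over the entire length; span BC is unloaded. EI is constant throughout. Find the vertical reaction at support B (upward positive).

R_B = 37.06 kN

Insert a hinge at B; M_B is the redundant, and each span becomes simply supported.
End slopes at the hinge B, treating each span as simply supported:
  span AB: UDL 7: wL³/(24EI) = 185.5/EI
  relative rotation θ_0 = (185.5 + 0)/EI = 185.5/EI
A unit hogging moment at B produces rotation L₁/(3EI) + L₂/(3EI) = 5.967/EI.
Compatibility: M_B·(L₁+L₂)/(3EI) = θ_0, giving M_B = 31.09 kN·m (hogging).
Span AB, ΣM about A with M_B applied at B: R_B^{AB}·8.6 = 258.9 + 31.09, so R_B^{AB} = 33.72 kN and R_A = 60.2 − 33.72 = 26.48 kN.
Span BC, ΣM about C: R_B^{BC}·9.3 = 0 + 31.09, so R_B^{BC} = 3.343 kN and R_C = 0 − 3.343 = -3.343 kN.
R_B = 33.72 + 3.343 = 37.06 kN.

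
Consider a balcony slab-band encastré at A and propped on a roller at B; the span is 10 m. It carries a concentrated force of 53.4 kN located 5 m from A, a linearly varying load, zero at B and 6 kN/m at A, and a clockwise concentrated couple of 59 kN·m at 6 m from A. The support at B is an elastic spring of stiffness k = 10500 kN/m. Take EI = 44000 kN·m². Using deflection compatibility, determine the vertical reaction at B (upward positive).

R_B = 29.75 kN

Choose R_B as the redundant. The primary structure is the cantilever fixed at A.
Free-end deflection of the primary structure under the applied loading (downward +):
  point load 53.4 at a = 5: Pa²(3L − a)/(6EI) = 5562/EI
  triangular load, peak 6 at the fixed end: w₀L⁴/(30EI) = 2000/EI
  clockwise couple 59 at a = 6: M₀a(2L − a)/(2EI) = 2478/EI
  δ_0 = 10040/EI
Tip deflection under a unit load at B: L³/(3EI) = 333.3/EI.
With EI = 44000 kN·m²: δ_0 = 0.22819 m and δ_{BB} = 0.007576 m/kN.
Compatibility — the spring shortens by R_B/k under the reaction it provides: δ_0 − R_B·δ_{BB} = R_B/k. With 1/k = 0.000095 m/kN, R_B = δ_0 / (δ_{BB} + 1/k) = 0.22819 / (0.007576 + 0.000095) = 29.75 kN.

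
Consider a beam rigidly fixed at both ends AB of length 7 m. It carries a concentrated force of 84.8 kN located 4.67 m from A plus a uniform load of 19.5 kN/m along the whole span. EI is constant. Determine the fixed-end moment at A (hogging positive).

M_A = 123.5 kN·m

Release both end moments; the primary structure is a simply-supported span AB with redundants M_A and M_B.
End rotations of the released simple span under the applied load (×1/EI):
  at A: point load 84.8 at a = 4.67: Pab(L + b)/(6LEI) = 205/EI
  at B: point load 84.8 at a = 4.67: Pab(L + a)/(6LEI) = 256.4/EI
  at A: UDL 19.5: wL³/(24EI) = 278.7/EI
  at B: UDL 19.5: wL³/(24EI) = 278.7/EI
  θ_A0 = 483.7/EI,  θ_B0 = 535.1/EI
Flexibility coefficients: a unit moment at one end gives L/(3EI) there and L/(6EI) at the far end, so f₁₁ = f₂₂ = 2.333/EI and f₁₂ = f₂₁ = 1.167/EI.
Compatibility — zero rotation at each built-in end:
  2.333 M_A + 1.167 M_B = 483.7
  1.167 M_A + 2.333 M_B = 535.1
Solving the pair gives M_A = 123.5 kN·m and M_B = 167.6 kN·m (hogging).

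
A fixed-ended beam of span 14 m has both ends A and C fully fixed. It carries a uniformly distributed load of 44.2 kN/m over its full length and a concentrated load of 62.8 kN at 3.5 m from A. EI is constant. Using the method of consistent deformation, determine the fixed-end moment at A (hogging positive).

Take the two fixed-end moments M_A, M_C as redundants; the released structure is the simple span AC.
Simple-span end rotations at A and C under the given loads:
  at A: UDL 44.2: wL³/(24EI) = 5054/EI
  at C: UDL 44.2: wL³/(24EI) = 5054/EI
  at A: point load 62.8 at a = 3.5: Pab(L + b)/(6LEI) = 673.1/EI
  at C: point load 62.8 at a = 3.5: Pab(L + a)/(6LEI) = 480.8/EI
  θ_A0 = 5727/EI,  θ_C0 = 5534/EI
Flexibility coefficients: a unit moment at one end gives L/(3EI) there and L/(6EI) at the far end, so f₁₁ = f₂₂ = 4.667/EI and f₁₂ = f₂₁ = 2.333/EI.
Compatibility — zero rotation at each built-in end:
  4.667 M_A + 2.333 M_C = 5727
  2.333 M_A + 4.667 M_C = 5534
Solving the pair gives M_A = 845.6 kN·m and M_C = 763.1 kN·m (hogging).

M_A = 845.6 kN·m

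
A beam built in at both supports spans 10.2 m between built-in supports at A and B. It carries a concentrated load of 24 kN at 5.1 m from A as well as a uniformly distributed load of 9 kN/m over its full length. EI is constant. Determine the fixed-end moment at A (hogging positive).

Release both end moments; the primary structure is a simply-supported span AB with redundants M_A and M_B.
On the primary (simply-supported) span, the end slopes from the loading are:
  at A: point load 24 at a = 5.1: Pab(L + b)/(6LEI) = 156.1/EI
  at B: point load 24 at a = 5.1: Pab(L + a)/(6LEI) = 156.1/EI
  at A: UDL 9: wL³/(24EI) = 398/EI
  at B: UDL 9: wL³/(24EI) = 398/EI
  θ_A0 = 554/EI,  θ_B0 = 554/EI
Flexibility coefficients: a unit moment at one end gives L/(3EI) there and L/(6EI) at the far end, so f₁₁ = f₂₂ = 3.4/EI and f₁₂ = f₂₁ = 1.7/EI.
Compatibility — zero rotation at each built-in end:
  3.4 M_A + 1.7 M_B = 554
  1.7 M_A + 3.4 M_B = 554
Solving the pair gives M_A = 108.6 kN·m and M_B = 108.6 kN·m (hogging).

M_A = 108.6 kN·m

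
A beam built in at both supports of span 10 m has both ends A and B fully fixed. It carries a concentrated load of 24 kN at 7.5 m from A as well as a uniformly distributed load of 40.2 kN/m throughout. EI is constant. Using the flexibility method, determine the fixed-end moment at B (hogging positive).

Release both end moments; the primary structure is a simply-supported span AB with redundants M_A and M_B.
Simple-span end rotations at A and B under the given loads:
  at A: point load 24 at a = 7.5: Pab(L + b)/(6LEI) = 93.75/EI
  at B: point load 24 at a = 7.5: Pab(L + a)/(6LEI) = 131.2/EI
  at A: UDL 40.2: wL³/(24EI) = 1675/EI
  at B: UDL 40.2: wL³/(24EI) = 1675/EI
  θ_A0 = 1769/EI,  θ_B0 = 1806/EI
Flexibility coefficients: a unit moment at one end gives L/(3EI) there and L/(6EI) at the far end, so f₁₁ = f₂₂ = 3.333/EI and f₁₂ = f₂₁ = 1.667/EI.
Compatibility — zero rotation at each built-in end:
  3.333 M_A + 1.667 M_B = 1769
  1.667 M_A + 3.333 M_B = 1806
Solving the pair gives M_A = 346.2 kN·m and M_B = 368.8 kN·m (hogging).

M_B = 368.8 kN·m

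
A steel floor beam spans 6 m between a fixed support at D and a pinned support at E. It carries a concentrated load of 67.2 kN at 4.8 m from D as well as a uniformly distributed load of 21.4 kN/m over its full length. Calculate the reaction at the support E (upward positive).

Choose R_E as the redundant. The primary structure is the cantilever fixed at D.
Free-end deflection of the primary structure under the applied loading (downward +):
  point load 67.2 at a = 4.8: Pa²(3L − a)/(6EI) = 3406/EI
  UDL 21.4: wL⁴/(8EI) = 3467/EI
  δ_0 = 6873/EI
Tip deflection under a unit load at E: L³/(3EI) = 72/EI.
The prop prevents deflection at E: R_E = δ_0/δ_{EE} = 6873/72 = 95.46 kN.

R_E = 95.46 kN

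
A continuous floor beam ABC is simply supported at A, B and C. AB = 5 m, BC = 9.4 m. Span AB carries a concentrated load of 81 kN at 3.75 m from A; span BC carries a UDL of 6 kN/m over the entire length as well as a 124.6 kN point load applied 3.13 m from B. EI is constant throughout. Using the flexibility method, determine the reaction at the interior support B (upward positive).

R_B = 235.7 kN

Release continuity at B by inserting a hinge; the redundant is the internal moment M_B. The primary structure is two simply-supported spans AB and BC.
End slopes at the hinge B, treating each span as simply supported:
  span AB: point load 81 at a = 3.75: Pab(L + a)/(6LEI) = 110.7/EI
  span BC: UDL 6: wL³/(24EI) = 207.6/EI
  span BC: point load 124.6 at a = 3.13: Pab(L + b)/(6LEI) = 679.4/EI
  relative rotation θ_0 = (110.7 + 887)/EI = 997.8/EI
A unit hogging moment at B produces rotation L₁/(3EI) + L₂/(3EI) = 4.8/EI.
Compatibility: M_B·(L₁+L₂)/(3EI) = θ_0, giving M_B = 207.9 kN·m (hogging).
Span AB, ΣM about A with M_B applied at B: R_B^{AB}·5 = 303.8 + 207.9, so R_B^{AB} = 102.3 kN and R_A = 81 − 102.3 = -21.32 kN.
Span BC, ΣM about C: R_B^{BC}·9.4 = 1046 + 207.9, so R_B^{BC} = 133.4 kN and R_C = 181 − 133.4 = 47.58 kN.
R_B = 102.3 + 133.4 = 235.7 kN.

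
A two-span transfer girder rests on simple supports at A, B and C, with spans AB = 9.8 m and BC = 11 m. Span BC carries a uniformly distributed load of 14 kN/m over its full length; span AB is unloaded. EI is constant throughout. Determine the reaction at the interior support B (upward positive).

R_B = 98.61 kN

Release continuity at B by inserting a hinge; the redundant is the internal moment M_B. The primary structure is two simply-supported spans AB and BC.
Discontinuity in slope at B on the released structure — sum the simple-span end rotations:
  span BC: UDL 14: wL³/(24EI) = 776.4/EI
  relative rotation θ_0 = (0 + 776.4)/EI = 776.4/EI
A unit hogging moment at B produces rotation L₁/(3EI) + L₂/(3EI) = 6.933/EI.
Slope continuity at B: θ_0 = M_B·6.933/EI, so M_B = 776.4/6.933 = 112 kN·m (hogging).
Span AB, ΣM about A with M_B applied at B: R_B^{AB}·9.8 = 0 + 112, so R_B^{AB} = 11.43 kN and R_A = 0 − 11.43 = -11.43 kN.
Span BC, ΣM about C: R_B^{BC}·11 = 847 + 112, so R_B^{BC} = 87.18 kN and R_C = 154 − 87.18 = 66.82 kN.
R_B = 11.43 + 87.18 = 98.61 kN.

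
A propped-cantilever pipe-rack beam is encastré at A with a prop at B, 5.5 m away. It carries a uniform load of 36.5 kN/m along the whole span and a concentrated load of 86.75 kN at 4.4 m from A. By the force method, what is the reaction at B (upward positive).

Choose R_B as the redundant. The primary structure is the cantilever fixed at A.
Deflection at B on the released cantilever, summing each load's contribution:
  UDL 36.5: wL⁴/(8EI) = 4175/EI
  point load 86.75 at a = 4.4: Pa²(3L − a)/(6EI) = 3387/EI
  δ_0 = 7562/EI
Flexibility coefficient — unit upward force at B: δ_{BB} = L³/(3EI) = 55.46/EI.
Compatibility at B: δ_0 − R_B·δ_{BB} = 0, so R_B = 7562/55.46 = 136.4 kN.

R_B = 136.4 kN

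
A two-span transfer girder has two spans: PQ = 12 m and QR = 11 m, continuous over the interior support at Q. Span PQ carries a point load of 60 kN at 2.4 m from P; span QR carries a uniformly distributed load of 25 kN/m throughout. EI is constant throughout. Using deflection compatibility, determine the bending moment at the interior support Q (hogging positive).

M_Q = 216.9 kN·m

Take M_Q as the redundant. Released structure: two simple spans PQ and QR with a hinge at Q.
End slopes at the hinge Q, treating each span as simply supported:
  span PQ: point load 60 at a = 2.4: Pab(L + a)/(6LEI) = 276.5/EI
  span QR: UDL 25: wL³/(24EI) = 1386/EI
  relative rotation θ_0 = (276.5 + 1386)/EI = 1663/EI
A unit hogging moment at Q produces rotation L₁/(3EI) + L₂/(3EI) = 7.667/EI.
Slope continuity at Q: θ_0 = M_Q·7.667/EI, so M_Q = 1663/7.667 = 216.9 kN·m (hogging).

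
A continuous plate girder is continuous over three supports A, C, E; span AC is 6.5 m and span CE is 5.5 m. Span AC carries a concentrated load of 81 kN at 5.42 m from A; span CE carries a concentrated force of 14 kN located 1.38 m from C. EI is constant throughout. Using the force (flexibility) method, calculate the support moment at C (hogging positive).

Take M_C as the redundant. Released structure: two simple spans AC and CE with a hinge at C.
End slopes at the hinge C, treating each span as simply supported:
  span AC: point load 81 at a = 5.42: Pab(L + a)/(6LEI) = 144.9/EI
  span CE: point load 14 at a = 1.38: Pab(L + b)/(6LEI) = 23.2/EI
  relative rotation θ_0 = (144.9 + 23.2)/EI = 168.1/EI
A unit hogging moment at C produces rotation L₁/(3EI) + L₂/(3EI) = 4/EI.
Slope continuity at C: θ_0 = M_C·4/EI, so M_C = 168.1/4 = 42.03 kN·m (hogging).

M_C = 42.03 kN·m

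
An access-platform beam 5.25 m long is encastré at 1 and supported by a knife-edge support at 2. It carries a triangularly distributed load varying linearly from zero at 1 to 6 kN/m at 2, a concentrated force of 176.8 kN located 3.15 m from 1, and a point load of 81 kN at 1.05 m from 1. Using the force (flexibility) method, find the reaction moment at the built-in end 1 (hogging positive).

M_1 = 226.8 kN·m

Choose R_2 as the redundant. The primary structure is the cantilever fixed at 1.
Free-end deflection of the primary structure under the applied loading (downward +):
  triangular load, peak 6 at the free end: 11w₀L⁴/(120EI) = 417.8/EI
  point load 176.8 at a = 3.15: Pa²(3L − a)/(6EI) = 3684/EI
  point load 81 at a = 1.05: Pa²(3L − a)/(6EI) = 218.8/EI
  δ_0 = 4321/EI
Flexibility coefficient — unit upward force at 2: δ_{22} = L³/(3EI) = 48.23/EI.
Compatibility at 2: δ_0 − R_2·δ_{22} = 0, so R_2 = 4321/48.23 = 89.58 kN.
Moment equilibrium about 1: M_1 = Σ(load moments about 1) − R_2·L = 697.1 − 89.58×5.25 = 226.8 kN·m.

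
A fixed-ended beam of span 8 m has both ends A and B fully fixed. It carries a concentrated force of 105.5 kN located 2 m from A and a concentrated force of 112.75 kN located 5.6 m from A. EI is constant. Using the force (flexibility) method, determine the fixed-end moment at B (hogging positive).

M_B = 172.2 kN·m

Take the two fixed-end moments M_A, M_B as redundants; the released structure is the simple span AB.
On the primary (simply-supported) span, the end slopes from the loading are:
  at A: point load 105.5 at a = 2: Pab(L + b)/(6LEI) = 369.2/EI
  at B: point load 105.5 at a = 2: Pab(L + a)/(6LEI) = 263.8/EI
  at A: point load 112.75 at a = 5.6: Pab(L + b)/(6LEI) = 328.3/EI
  at B: point load 112.75 at a = 5.6: Pab(L + a)/(6LEI) = 429.4/EI
  θ_A0 = 697.6/EI,  θ_B0 = 693.1/EI
Flexibility coefficients: a unit moment at one end gives L/(3EI) there and L/(6EI) at the far end, so f₁₁ = f₂₂ = 2.667/EI and f₁₂ = f₂₁ = 1.333/EI.
Compatibility — zero rotation at each built-in end:
  2.667 M_A + 1.333 M_B = 697.6
  1.333 M_A + 2.667 M_B = 693.1
Solving the pair gives M_A = 175.5 kN·m and M_B = 172.2 kN·m (hogging).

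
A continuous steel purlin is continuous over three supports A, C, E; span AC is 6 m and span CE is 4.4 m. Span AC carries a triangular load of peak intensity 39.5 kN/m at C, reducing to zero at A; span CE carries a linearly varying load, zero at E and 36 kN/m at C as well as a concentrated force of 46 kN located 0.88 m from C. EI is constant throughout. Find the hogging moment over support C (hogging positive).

M_C = 86.68 kN·m

Insert a hinge at C; M_C is the redundant, and each span becomes simply supported.
Rotations at C on the released spans (each span's end-slope, ×1/EI):
  span AC: triangular load, peak 39.5: w₀L³/(45EI) = 189.6/EI
  span CE: triangular load, peak 36: w₀L³/(45EI) = 68.15/EI
  span CE: point load 46 at a = 0.88: Pab(L + b)/(6LEI) = 42.75/EI
  relative rotation θ_0 = (189.6 + 110.9)/EI = 300.5/EI
A unit hogging moment at C produces rotation L₁/(3EI) + L₂/(3EI) = 3.467/EI.
Compatibility: M_C·(L₁+L₂)/(3EI) = θ_0, giving M_C = 86.68 kN·m (hogging).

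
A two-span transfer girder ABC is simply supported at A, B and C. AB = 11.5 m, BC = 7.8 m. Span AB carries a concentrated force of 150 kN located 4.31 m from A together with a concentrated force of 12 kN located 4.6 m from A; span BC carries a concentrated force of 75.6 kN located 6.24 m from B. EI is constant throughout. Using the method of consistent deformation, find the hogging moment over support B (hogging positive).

M_B = 202.2 kN·m

Take M_B as the redundant. Released structure: two simple spans AB and BC with a hinge at B.
Rotations at B on the released spans (each span's end-slope, ×1/EI):
  span AB: point load 150 at a = 4.31: Pab(L + a)/(6LEI) = 1065/EI
  span AB: point load 12 at a = 4.6: Pab(L + a)/(6LEI) = 88.87/EI
  span BC: point load 75.6 at a = 6.24: Pab(L + b)/(6LEI) = 147.2/EI
  relative rotation θ_0 = (1154 + 147.2)/EI = 1301/EI
A unit hogging moment at B produces rotation L₁/(3EI) + L₂/(3EI) = 6.433/EI.
Compatibility: M_B·(L₁+L₂)/(3EI) = θ_0, giving M_B = 202.2 kN·m (hogging).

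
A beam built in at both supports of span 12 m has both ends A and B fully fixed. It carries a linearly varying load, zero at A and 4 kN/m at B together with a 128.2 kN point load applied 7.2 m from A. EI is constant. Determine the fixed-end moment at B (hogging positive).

Release both end moments; the primary structure is a simply-supported span AB with redundants M_A and M_B.
Simple-span end rotations at A and B under the given loads:
  at A: triangular load, peak 4: 7w₀L³/(360EI) = 134.4/EI
  at B: triangular load, peak 4: w₀L³/(45EI) = 153.6/EI
  at A: point load 128.2 at a = 7.2: Pab(L + b)/(6LEI) = 1034/EI
  at B: point load 128.2 at a = 7.2: Pab(L + a)/(6LEI) = 1181/EI
  θ_A0 = 1168/EI,  θ_B0 = 1335/EI
Flexibility coefficients: a unit moment at one end gives L/(3EI) there and L/(6EI) at the far end, so f₁₁ = f₂₂ = 4/EI and f₁₂ = f₂₁ = 2/EI.
Compatibility — zero rotation at each built-in end:
  4 M_A + 2 M_B = 1168
  2 M_A + 4 M_B = 1335
Solving the pair gives M_A = 166.9 kN·m and M_B = 250.3 kN·m (hogging).

M_B = 250.3 kN·m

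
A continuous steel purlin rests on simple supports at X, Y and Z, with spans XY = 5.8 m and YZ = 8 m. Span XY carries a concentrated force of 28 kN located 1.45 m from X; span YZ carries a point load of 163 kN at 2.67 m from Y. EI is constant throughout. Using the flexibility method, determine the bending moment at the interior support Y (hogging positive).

Insert a hinge at Y; M_Y is the redundant, and each span becomes simply supported.
Rotations at Y on the released spans (each span's end-slope, ×1/EI):
  span XY: point load 28 at a = 1.45: Pab(L + a)/(6LEI) = 36.79/EI
  span YZ: point load 163 at a = 2.67: Pab(L + b)/(6LEI) = 644.2/EI
  relative rotation θ_0 = (36.79 + 644.2)/EI = 681/EI
A unit hogging moment at Y produces rotation L₁/(3EI) + L₂/(3EI) = 4.6/EI.
Compatibility: M_Y·(L₁+L₂)/(3EI) = θ_0, giving M_Y = 148 kN·m (hogging).

M_Y = 148 kN·m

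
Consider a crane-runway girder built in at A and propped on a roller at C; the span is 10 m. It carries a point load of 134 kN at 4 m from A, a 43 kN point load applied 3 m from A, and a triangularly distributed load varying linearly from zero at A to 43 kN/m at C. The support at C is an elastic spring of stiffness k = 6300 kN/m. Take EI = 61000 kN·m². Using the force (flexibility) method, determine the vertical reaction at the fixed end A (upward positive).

Remove the prop at C; the released (primary) structure is a cantilever built in at A.
Downward deflection at the released point C due to the loads:
  point load 134 at a = 4: Pa²(3L − a)/(6EI) = 9291/EI
  point load 43 at a = 3: Pa²(3L − a)/(6EI) = 1742/EI
  triangular load, peak 43 at the free end: 11w₀L⁴/(120EI) = 39417/EI
  δ_0 = 50449/EI
Flexibility coefficient — unit upward force at C: δ_{CC} = L³/(3EI) = 333.3/EI.
With EI = 61000 kN·m²: δ_0 = 0.82703 m and δ_{CC} = 0.005464 m/kN.
Compatibility — the spring shortens by R_C/k under the reaction it provides: δ_0 − R_C·δ_{CC} = R_C/k. With 1/k = 0.000159 m/kN, R_C = δ_0 / (δ_{CC} + 1/k) = 0.82703 / (0.005464 + 0.000159) = 147.1 kN.
Vertical equilibrium: R_A = ΣP − R_C = 392 − 147.1 = 244.9 kN.

R_A = 244.9 kN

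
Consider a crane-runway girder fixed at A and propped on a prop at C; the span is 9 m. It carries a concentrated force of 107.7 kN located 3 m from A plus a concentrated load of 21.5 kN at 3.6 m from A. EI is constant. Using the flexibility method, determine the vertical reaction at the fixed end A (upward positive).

Remove the prop at C; the released (primary) structure is a cantilever built in at A.
Free-end deflection of the primary structure under the applied loading (downward +):
  point load 107.7 at a = 3: Pa²(3L − a)/(6EI) = 3877/EI
  point load 21.5 at a = 3.6: Pa²(3L − a)/(6EI) = 1087/EI
  δ_0 = 4964/EI
Flexibility coefficient — unit upward force at C: δ_{CC} = L³/(3EI) = 243/EI.
Compatibility at C: δ_0 − R_C·δ_{CC} = 0, so R_C = 4964/243 = 20.43 kN.
Vertical equilibrium: R_A = ΣP − R_C = 129.2 − 20.43 = 108.8 kN.

R_A = 108.8 kN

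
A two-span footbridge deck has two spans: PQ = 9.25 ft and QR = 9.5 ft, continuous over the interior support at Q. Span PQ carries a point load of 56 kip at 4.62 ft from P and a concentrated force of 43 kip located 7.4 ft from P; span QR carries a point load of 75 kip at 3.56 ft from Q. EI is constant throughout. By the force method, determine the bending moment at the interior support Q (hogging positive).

Take M_Q as the redundant. Released structure: two simple spans PQ and QR with a hinge at Q.
Discontinuity in slope at Q on the released structure — sum the simple-span end rotations:
  span PQ: point load 56 at a = 4.62: Pab(L + a)/(6LEI) = 299.4/EI
  span PQ: point load 43 at a = 7.4: Pab(L + a)/(6LEI) = 176.6/EI
  span QR: point load 75 at a = 3.56: Pab(L + b)/(6LEI) = 429.6/EI
  relative rotation θ_0 = (476 + 429.6)/EI = 905.6/EI
A unit hogging moment at Q produces rotation L₁/(3EI) + L₂/(3EI) = 6.25/EI.
Slope continuity at Q: θ_0 = M_Q·6.25/EI, so M_Q = 905.6/6.25 = 144.9 kip·ft (hogging).

M_Q = 144.9 kip·ft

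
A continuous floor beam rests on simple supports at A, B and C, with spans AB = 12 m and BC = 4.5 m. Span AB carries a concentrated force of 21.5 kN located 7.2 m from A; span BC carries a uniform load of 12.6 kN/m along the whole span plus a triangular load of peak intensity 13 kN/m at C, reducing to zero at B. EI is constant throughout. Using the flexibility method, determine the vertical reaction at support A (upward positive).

Take M_B as the redundant. Released structure: two simple spans AB and BC with a hinge at B.
End slopes at the hinge B, treating each span as simply supported:
  span AB: point load 21.5 at a = 7.2: Pab(L + a)/(6LEI) = 198.1/EI
  span BC: UDL 12.6: wL³/(24EI) = 47.84/EI
  span BC: triangular load, peak 13: 7w₀L³/(360EI) = 23.03/EI
  relative rotation θ_0 = (198.1 + 70.88)/EI = 269/EI
A unit hogging moment at B produces rotation L₁/(3EI) + L₂/(3EI) = 5.5/EI.
Slope continuity at B: θ_0 = M_B·5.5/EI, so M_B = 269/5.5 = 48.91 kN·m (hogging).
Span AB, ΣM about A with M_B applied at B: R_B^{AB}·12 = 154.8 + 48.91, so R_B^{AB} = 16.98 kN and R_A = 21.5 − 16.98 = 4.524 kN.

R_A = 4.524 kN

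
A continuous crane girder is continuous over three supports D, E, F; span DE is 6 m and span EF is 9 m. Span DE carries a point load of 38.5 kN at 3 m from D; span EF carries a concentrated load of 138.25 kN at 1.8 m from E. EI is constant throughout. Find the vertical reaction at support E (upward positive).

R_E = 164.5 kN

Release continuity at E by inserting a hinge; the redundant is the internal moment M_E. The primary structure is two simply-supported spans DE and EF.
End slopes at the hinge E, treating each span as simply supported:
  span DE: point load 38.5 at a = 3: Pab(L + a)/(6LEI) = 86.62/EI
  span EF: point load 138.25 at a = 1.8: Pab(L + b)/(6LEI) = 537.5/EI
  relative rotation θ_0 = (86.62 + 537.5)/EI = 624.1/EI
A unit hogging moment at E produces rotation L₁/(3EI) + L₂/(3EI) = 5/EI.
Compatibility: M_E·(L₁+L₂)/(3EI) = θ_0, giving M_E = 124.8 kN·m (hogging).
Span DE, ΣM about D with M_E applied at E: R_E^{DE}·6 = 115.5 + 124.8, so R_E^{DE} = 40.05 kN and R_D = 38.5 − 40.05 = -1.555 kN.
Span EF, ΣM about F: R_E^{EF}·9 = 995.4 + 124.8, so R_E^{EF} = 124.5 kN and R_F = 138.2 − 124.5 = 13.78 kN.
R_E = 40.05 + 124.5 = 164.5 kN.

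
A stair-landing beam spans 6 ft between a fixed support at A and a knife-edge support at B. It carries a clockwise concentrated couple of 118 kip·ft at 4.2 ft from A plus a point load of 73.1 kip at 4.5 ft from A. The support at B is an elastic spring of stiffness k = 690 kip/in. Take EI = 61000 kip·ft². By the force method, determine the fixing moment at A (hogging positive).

Release the roller at B. Primary structure: cantilever fixed at A.
Deflection at B on the released cantilever, summing each load's contribution:
  clockwise couple 118 at a = 4.2: M₀a(2L − a)/(2EI) = 1933/EI
  point load 73.1 at a = 4.5: Pa²(3L − a)/(6EI) = 3331/EI
  δ_0 = 5263/EI
Flexibility coefficient — unit upward force at B: δ_{BB} = L³/(3EI) = 72/EI.
With EI = 61000 kip·ft²: δ_0 = 0.086286 ft and δ_{BB} = 0.00118 ft/kip.
Compatibility — the spring shortens by R_B/k under the reaction it provides: δ_0 − R_B·δ_{BB} = R_B/k. With 1/k = 1/(690×12) ft/kip = 0.000121 ft/kip, R_B = δ_0 / (δ_{BB} + 1/k) = 0.086286 / (0.00118 + 0.000121) = 66.32 kip.
Moment equilibrium about A: M_A = Σ(load moments about A) − R_B·L = 446.9 − 66.32×6 = 49.04 kip·ft.

M_A = 49.04 kip·ft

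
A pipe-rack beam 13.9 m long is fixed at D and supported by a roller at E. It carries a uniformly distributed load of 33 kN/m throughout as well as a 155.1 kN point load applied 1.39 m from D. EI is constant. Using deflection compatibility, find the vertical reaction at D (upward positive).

Release the roller at E. Primary structure: cantilever fixed at D.
Downward deflection at the released point E due to the loads:
  UDL 33: wL⁴/(8EI) = 153987/EI
  point load 155.1 at a = 1.39: Pa²(3L − a)/(6EI) = 2013/EI
  δ_0 = 156000/EI
Tip deflection under a unit load at E: L³/(3EI) = 895.2/EI.
The prop prevents deflection at E: R_E = δ_0/δ_{EE} = 156000/895.2 = 174.3 kN.
Vertical equilibrium: R_D = ΣP − R_E = 613.8 − 174.3 = 439.5 kN.

R_D = 439.5 kN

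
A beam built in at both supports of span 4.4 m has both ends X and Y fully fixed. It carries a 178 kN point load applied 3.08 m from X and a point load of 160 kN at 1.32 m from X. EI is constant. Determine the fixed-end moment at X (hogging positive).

M_X = 152.8 kN·m

Release both end moments; the primary structure is a simply-supported span XY with redundants M_X and M_Y.
On the primary (simply-supported) span, the end slopes from the loading are:
  at X: point load 178 at a = 3.08: Pab(L + b)/(6LEI) = 156.8/EI
  at Y: point load 178 at a = 3.08: Pab(L + a)/(6LEI) = 205/EI
  at X: point load 160 at a = 1.32: Pab(L + b)/(6LEI) = 184.3/EI
  at Y: point load 160 at a = 1.32: Pab(L + a)/(6LEI) = 140.9/EI
  θ_X0 = 341.1/EI,  θ_Y0 = 346/EI
Flexibility coefficients: a unit moment at one end gives L/(3EI) there and L/(6EI) at the far end, so f₁₁ = f₂₂ = 1.467/EI and f₁₂ = f₂₁ = 0.7333/EI.
Compatibility — zero rotation at each built-in end:
  1.467 M_X + 0.7333 M_Y = 341.1
  0.7333 M_X + 1.467 M_Y = 346
Solving the pair gives M_X = 152.8 kN·m and M_Y = 159.5 kN·m (hogging).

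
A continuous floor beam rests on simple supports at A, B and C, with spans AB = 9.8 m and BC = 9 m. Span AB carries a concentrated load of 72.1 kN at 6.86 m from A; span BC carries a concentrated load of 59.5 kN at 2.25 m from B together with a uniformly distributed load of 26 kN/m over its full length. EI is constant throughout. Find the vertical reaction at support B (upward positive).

Insert a hinge at B; M_B is the redundant, and each span becomes simply supported.
Discontinuity in slope at B on the released structure — sum the simple-span end rotations:
  span AB: point load 72.1 at a = 6.86: Pab(L + a)/(6LEI) = 412/EI
  span BC: point load 59.5 at a = 2.25: Pab(L + b)/(6LEI) = 263.6/EI
  span BC: UDL 26: wL³/(24EI) = 789.8/EI
  relative rotation θ_0 = (412 + 1053)/EI = 1465/EI
A unit hogging moment at B produces rotation L₁/(3EI) + L₂/(3EI) = 6.267/EI.
Compatibility: M_B·(L₁+L₂)/(3EI) = θ_0, giving M_B = 233.8 kN·m (hogging).
Span AB, ΣM about A with M_B applied at B: R_B^{AB}·9.8 = 494.6 + 233.8, so R_B^{AB} = 74.33 kN and R_A = 72.1 − 74.33 = -2.23 kN.
Span BC, ΣM about C: R_B^{BC}·9 = 1455 + 233.8, so R_B^{BC} = 187.6 kN and R_C = 293.5 − 187.6 = 105.9 kN.
R_B = 74.33 + 187.6 = 261.9 kN.

R_B = 261.9 kN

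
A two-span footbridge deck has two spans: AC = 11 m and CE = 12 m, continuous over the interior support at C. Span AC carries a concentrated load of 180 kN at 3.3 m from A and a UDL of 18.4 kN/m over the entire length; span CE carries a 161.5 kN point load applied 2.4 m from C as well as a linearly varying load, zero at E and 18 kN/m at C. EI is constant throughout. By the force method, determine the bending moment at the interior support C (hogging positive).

Release continuity at C by inserting a hinge; the redundant is the internal moment M_C. The primary structure is two simply-supported spans AC and CE.
End slopes at the hinge C, treating each span as simply supported:
  span AC: point load 180 at a = 3.3: Pab(L + a)/(6LEI) = 991/EI
  span AC: UDL 18.4: wL³/(24EI) = 1020/EI
  span CE: point load 161.5 at a = 2.4: Pab(L + b)/(6LEI) = 1116/EI
  span CE: triangular load, peak 18: w₀L³/(45EI) = 691.2/EI
  relative rotation θ_0 = (2011 + 1807)/EI = 3819/EI
A unit hogging moment at C produces rotation L₁/(3EI) + L₂/(3EI) = 7.667/EI.
Compatibility: M_C·(L₁+L₂)/(3EI) = θ_0, giving M_C = 498.1 kN·m (hogging).

M_C = 498.1 kN·m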